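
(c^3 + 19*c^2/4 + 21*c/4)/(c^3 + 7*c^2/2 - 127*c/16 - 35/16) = 4*c*(4*c^2 + 19*c + 21)/(16*c^3 + 56*c^2 - 127*c - 35)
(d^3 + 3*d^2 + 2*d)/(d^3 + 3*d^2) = (d^2 + 3*d + 2)/(d*(d + 3))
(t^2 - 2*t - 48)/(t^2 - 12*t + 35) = (t^2 - 2*t - 48)/(t^2 - 12*t + 35)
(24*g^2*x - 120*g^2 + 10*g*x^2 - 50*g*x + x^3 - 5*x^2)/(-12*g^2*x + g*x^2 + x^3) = (6*g*x - 30*g + x^2 - 5*x)/(x*(-3*g + x))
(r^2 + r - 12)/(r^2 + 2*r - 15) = (r + 4)/(r + 5)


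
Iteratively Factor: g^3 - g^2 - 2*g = (g - 2)*(g^2 + g) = (g - 2)*(g + 1)*(g)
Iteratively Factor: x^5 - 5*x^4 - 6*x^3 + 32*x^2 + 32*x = (x + 1)*(x^4 - 6*x^3 + 32*x) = (x - 4)*(x + 1)*(x^3 - 2*x^2 - 8*x) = x*(x - 4)*(x + 1)*(x^2 - 2*x - 8) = x*(x - 4)^2*(x + 1)*(x + 2)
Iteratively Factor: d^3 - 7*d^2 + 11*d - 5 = (d - 1)*(d^2 - 6*d + 5) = (d - 1)^2*(d - 5)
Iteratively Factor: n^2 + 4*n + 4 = (n + 2)*(n + 2)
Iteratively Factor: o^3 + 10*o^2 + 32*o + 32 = (o + 4)*(o^2 + 6*o + 8) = (o + 4)^2*(o + 2)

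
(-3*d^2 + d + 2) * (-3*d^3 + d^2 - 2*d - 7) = 9*d^5 - 6*d^4 + d^3 + 21*d^2 - 11*d - 14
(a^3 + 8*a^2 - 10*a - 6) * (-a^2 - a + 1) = -a^5 - 9*a^4 + 3*a^3 + 24*a^2 - 4*a - 6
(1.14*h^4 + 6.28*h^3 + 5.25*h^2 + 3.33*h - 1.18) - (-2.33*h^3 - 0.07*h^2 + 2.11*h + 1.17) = 1.14*h^4 + 8.61*h^3 + 5.32*h^2 + 1.22*h - 2.35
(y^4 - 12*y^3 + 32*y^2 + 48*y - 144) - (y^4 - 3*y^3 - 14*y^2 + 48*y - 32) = -9*y^3 + 46*y^2 - 112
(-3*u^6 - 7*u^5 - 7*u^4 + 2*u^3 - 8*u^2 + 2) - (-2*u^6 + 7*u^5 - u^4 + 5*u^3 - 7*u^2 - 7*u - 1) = -u^6 - 14*u^5 - 6*u^4 - 3*u^3 - u^2 + 7*u + 3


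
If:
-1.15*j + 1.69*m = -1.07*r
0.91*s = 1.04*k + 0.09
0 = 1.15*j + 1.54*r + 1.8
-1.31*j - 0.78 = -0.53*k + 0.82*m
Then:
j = 0.205591992077179*s - 0.635147069244286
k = 0.875*s - 0.0865384615384615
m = 0.237103037047434*s + 0.00753326353003713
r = -0.153526487590101*s - 0.694533032707189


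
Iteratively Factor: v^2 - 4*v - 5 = (v - 5)*(v + 1)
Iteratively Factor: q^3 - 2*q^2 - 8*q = (q + 2)*(q^2 - 4*q) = (q - 4)*(q + 2)*(q)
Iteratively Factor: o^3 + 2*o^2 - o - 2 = (o + 1)*(o^2 + o - 2) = (o - 1)*(o + 1)*(o + 2)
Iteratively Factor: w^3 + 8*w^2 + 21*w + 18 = (w + 3)*(w^2 + 5*w + 6) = (w + 3)^2*(w + 2)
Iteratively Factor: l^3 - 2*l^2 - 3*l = (l + 1)*(l^2 - 3*l) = (l - 3)*(l + 1)*(l)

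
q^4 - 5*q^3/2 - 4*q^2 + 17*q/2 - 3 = (q - 3)*(q - 1)*(q - 1/2)*(q + 2)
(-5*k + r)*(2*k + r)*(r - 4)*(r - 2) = -10*k^2*r^2 + 60*k^2*r - 80*k^2 - 3*k*r^3 + 18*k*r^2 - 24*k*r + r^4 - 6*r^3 + 8*r^2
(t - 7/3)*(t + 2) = t^2 - t/3 - 14/3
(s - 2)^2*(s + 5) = s^3 + s^2 - 16*s + 20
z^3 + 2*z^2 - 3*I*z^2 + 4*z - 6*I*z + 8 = (z + 2)*(z - 4*I)*(z + I)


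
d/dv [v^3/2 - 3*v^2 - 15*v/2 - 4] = 3*v^2/2 - 6*v - 15/2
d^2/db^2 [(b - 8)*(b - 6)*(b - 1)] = 6*b - 30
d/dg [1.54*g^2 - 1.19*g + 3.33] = 3.08*g - 1.19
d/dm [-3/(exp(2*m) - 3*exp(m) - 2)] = (6*exp(m) - 9)*exp(m)/(-exp(2*m) + 3*exp(m) + 2)^2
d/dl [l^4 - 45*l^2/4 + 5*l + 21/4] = 4*l^3 - 45*l/2 + 5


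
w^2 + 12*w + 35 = (w + 5)*(w + 7)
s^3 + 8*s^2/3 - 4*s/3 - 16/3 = (s - 4/3)*(s + 2)^2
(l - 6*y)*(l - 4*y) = l^2 - 10*l*y + 24*y^2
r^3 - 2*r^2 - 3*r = r*(r - 3)*(r + 1)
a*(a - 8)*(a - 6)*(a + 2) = a^4 - 12*a^3 + 20*a^2 + 96*a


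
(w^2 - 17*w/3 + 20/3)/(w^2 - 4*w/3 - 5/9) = 3*(w - 4)/(3*w + 1)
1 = 1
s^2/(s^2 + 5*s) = s/(s + 5)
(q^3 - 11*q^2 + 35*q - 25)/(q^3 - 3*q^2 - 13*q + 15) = (q - 5)/(q + 3)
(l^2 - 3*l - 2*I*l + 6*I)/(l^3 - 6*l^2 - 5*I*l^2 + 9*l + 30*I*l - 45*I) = (l - 2*I)/(l^2 - l*(3 + 5*I) + 15*I)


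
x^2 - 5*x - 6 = (x - 6)*(x + 1)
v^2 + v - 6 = (v - 2)*(v + 3)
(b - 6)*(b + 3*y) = b^2 + 3*b*y - 6*b - 18*y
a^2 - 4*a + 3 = (a - 3)*(a - 1)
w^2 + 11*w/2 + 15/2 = (w + 5/2)*(w + 3)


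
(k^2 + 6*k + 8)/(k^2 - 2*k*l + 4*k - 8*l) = (k + 2)/(k - 2*l)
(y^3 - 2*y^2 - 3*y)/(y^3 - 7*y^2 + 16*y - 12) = y*(y + 1)/(y^2 - 4*y + 4)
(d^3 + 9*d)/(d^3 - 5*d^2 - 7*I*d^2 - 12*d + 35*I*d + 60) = d*(d + 3*I)/(d^2 - d*(5 + 4*I) + 20*I)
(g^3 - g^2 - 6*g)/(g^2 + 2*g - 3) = g*(g^2 - g - 6)/(g^2 + 2*g - 3)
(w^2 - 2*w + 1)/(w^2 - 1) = (w - 1)/(w + 1)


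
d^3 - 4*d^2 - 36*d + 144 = (d - 6)*(d - 4)*(d + 6)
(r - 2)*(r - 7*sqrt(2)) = r^2 - 7*sqrt(2)*r - 2*r + 14*sqrt(2)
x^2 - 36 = (x - 6)*(x + 6)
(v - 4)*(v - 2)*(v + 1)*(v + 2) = v^4 - 3*v^3 - 8*v^2 + 12*v + 16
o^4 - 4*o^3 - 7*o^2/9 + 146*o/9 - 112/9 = (o - 8/3)*(o - 7/3)*(o - 1)*(o + 2)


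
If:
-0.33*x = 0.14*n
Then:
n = -2.35714285714286*x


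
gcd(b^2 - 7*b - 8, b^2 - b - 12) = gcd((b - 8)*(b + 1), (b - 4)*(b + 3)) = 1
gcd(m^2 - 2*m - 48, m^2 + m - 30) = m + 6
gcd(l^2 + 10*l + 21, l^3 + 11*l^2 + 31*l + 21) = l^2 + 10*l + 21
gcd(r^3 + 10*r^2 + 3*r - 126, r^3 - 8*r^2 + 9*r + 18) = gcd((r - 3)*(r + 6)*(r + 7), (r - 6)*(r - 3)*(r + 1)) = r - 3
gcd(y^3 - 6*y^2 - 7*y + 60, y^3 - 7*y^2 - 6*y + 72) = y^2 - y - 12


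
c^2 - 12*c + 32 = (c - 8)*(c - 4)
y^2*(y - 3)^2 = y^4 - 6*y^3 + 9*y^2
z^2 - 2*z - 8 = (z - 4)*(z + 2)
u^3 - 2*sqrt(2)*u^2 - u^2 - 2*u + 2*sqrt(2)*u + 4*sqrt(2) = (u - 2)*(u + 1)*(u - 2*sqrt(2))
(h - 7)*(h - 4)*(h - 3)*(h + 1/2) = h^4 - 27*h^3/2 + 54*h^2 - 107*h/2 - 42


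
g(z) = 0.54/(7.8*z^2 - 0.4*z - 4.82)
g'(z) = 0.54*(0.4 - 15.6*z)/(7.8*z^2 - 0.4*z - 4.82)^2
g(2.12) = 0.02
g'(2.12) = -0.02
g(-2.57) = 0.01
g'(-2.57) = 0.01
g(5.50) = 0.00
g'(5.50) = -0.00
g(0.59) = -0.23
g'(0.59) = -0.87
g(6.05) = 0.00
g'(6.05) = -0.00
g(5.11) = 0.00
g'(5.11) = -0.00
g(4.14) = 0.00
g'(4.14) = -0.00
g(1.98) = 0.02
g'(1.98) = -0.03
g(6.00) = 0.00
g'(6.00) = -0.00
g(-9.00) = 0.00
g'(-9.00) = 0.00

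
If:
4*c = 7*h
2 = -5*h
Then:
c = -7/10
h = -2/5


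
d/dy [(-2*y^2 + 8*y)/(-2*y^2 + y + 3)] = 2*(7*y^2 - 6*y + 12)/(4*y^4 - 4*y^3 - 11*y^2 + 6*y + 9)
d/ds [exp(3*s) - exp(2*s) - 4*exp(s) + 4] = (3*exp(2*s) - 2*exp(s) - 4)*exp(s)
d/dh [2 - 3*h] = -3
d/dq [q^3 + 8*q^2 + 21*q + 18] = 3*q^2 + 16*q + 21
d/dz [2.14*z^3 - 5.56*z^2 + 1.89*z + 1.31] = 6.42*z^2 - 11.12*z + 1.89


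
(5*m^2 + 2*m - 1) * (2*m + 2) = 10*m^3 + 14*m^2 + 2*m - 2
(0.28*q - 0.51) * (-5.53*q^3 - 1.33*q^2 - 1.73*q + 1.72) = -1.5484*q^4 + 2.4479*q^3 + 0.1939*q^2 + 1.3639*q - 0.8772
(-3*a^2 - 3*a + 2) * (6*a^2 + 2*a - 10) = -18*a^4 - 24*a^3 + 36*a^2 + 34*a - 20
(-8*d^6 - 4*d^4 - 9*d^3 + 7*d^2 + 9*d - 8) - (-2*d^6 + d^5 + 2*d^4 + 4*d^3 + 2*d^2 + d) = -6*d^6 - d^5 - 6*d^4 - 13*d^3 + 5*d^2 + 8*d - 8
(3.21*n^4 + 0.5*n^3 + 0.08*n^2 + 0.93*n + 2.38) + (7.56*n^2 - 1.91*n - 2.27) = 3.21*n^4 + 0.5*n^3 + 7.64*n^2 - 0.98*n + 0.11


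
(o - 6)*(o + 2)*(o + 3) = o^3 - o^2 - 24*o - 36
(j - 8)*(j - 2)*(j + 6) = j^3 - 4*j^2 - 44*j + 96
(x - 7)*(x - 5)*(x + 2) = x^3 - 10*x^2 + 11*x + 70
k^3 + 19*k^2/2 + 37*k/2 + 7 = (k + 1/2)*(k + 2)*(k + 7)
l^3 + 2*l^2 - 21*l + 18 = (l - 3)*(l - 1)*(l + 6)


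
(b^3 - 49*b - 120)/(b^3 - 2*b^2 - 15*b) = (b^2 - 3*b - 40)/(b*(b - 5))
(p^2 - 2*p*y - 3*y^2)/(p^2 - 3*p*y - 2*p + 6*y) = (p + y)/(p - 2)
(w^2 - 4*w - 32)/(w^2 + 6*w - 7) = (w^2 - 4*w - 32)/(w^2 + 6*w - 7)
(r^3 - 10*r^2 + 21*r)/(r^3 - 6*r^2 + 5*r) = (r^2 - 10*r + 21)/(r^2 - 6*r + 5)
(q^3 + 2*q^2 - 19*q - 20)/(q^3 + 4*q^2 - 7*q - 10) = (q - 4)/(q - 2)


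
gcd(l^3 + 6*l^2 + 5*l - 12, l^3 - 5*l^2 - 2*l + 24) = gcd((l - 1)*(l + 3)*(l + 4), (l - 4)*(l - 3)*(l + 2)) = 1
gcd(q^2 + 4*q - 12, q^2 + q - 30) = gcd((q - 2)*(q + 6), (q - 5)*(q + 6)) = q + 6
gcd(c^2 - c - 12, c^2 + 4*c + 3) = c + 3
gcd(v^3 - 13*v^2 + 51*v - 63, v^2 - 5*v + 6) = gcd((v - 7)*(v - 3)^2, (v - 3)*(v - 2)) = v - 3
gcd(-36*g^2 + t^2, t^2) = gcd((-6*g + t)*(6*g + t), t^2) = 1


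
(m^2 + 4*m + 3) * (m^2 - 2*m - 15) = m^4 + 2*m^3 - 20*m^2 - 66*m - 45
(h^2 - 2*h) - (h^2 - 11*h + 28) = 9*h - 28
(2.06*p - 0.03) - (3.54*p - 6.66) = 6.63 - 1.48*p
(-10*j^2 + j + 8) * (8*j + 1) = -80*j^3 - 2*j^2 + 65*j + 8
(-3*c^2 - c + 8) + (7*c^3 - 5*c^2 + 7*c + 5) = 7*c^3 - 8*c^2 + 6*c + 13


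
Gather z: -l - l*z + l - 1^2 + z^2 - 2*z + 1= z^2 + z*(-l - 2)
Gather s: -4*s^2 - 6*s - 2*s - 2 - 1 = -4*s^2 - 8*s - 3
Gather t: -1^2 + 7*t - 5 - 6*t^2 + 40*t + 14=-6*t^2 + 47*t + 8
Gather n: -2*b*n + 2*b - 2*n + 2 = 2*b + n*(-2*b - 2) + 2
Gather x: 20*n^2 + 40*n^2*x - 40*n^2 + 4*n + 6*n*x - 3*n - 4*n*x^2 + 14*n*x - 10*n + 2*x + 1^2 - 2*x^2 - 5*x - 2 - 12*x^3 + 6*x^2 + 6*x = -20*n^2 - 9*n - 12*x^3 + x^2*(4 - 4*n) + x*(40*n^2 + 20*n + 3) - 1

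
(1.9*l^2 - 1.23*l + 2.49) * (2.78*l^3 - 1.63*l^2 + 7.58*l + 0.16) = 5.282*l^5 - 6.5164*l^4 + 23.3291*l^3 - 13.0781*l^2 + 18.6774*l + 0.3984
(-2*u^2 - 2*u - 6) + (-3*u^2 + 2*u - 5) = -5*u^2 - 11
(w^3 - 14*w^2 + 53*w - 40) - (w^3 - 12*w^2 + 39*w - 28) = -2*w^2 + 14*w - 12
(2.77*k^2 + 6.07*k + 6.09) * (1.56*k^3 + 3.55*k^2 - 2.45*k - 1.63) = 4.3212*k^5 + 19.3027*k^4 + 24.2624*k^3 + 2.2329*k^2 - 24.8146*k - 9.9267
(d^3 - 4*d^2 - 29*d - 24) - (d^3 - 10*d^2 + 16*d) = 6*d^2 - 45*d - 24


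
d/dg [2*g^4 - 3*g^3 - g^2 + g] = 8*g^3 - 9*g^2 - 2*g + 1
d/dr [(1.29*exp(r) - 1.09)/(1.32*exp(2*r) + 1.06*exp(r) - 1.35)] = (-1.7028*exp(2*r) + 2.8776*exp(r) - 0.5861)*exp(r)/(1.7424*exp(4*r) + 2.7984*exp(3*r) - 2.4404*exp(2*r) - 2.862*exp(r) + 1.8225)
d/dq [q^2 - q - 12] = 2*q - 1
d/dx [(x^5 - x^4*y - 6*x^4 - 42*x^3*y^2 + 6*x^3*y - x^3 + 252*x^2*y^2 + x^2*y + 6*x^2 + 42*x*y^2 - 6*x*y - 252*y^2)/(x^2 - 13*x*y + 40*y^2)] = (3*x^6 - 54*x^5*y - 12*x^5 + 197*x^4*y^2 + 240*x^4*y - x^4 + 932*x^3*y^3 - 1116*x^3*y^2 + 26*x^3*y - 5040*x^2*y^4 - 2556*x^2*y^3 - 175*x^2*y^2 - 72*x^2*y + 20160*x*y^4 + 80*x*y^3 + 984*x*y^2 + 1680*y^4 - 3516*y^3)/(x^4 - 26*x^3*y + 249*x^2*y^2 - 1040*x*y^3 + 1600*y^4)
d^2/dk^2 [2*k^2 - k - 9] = 4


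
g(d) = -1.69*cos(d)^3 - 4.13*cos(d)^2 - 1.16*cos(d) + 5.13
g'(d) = 5.07*sin(d)*cos(d)^2 + 8.26*sin(d)*cos(d) + 1.16*sin(d)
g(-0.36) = -0.96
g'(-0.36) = -4.70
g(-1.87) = 5.16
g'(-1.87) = 0.80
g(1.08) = 3.49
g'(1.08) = 5.45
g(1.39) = 4.78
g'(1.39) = 2.76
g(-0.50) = -0.21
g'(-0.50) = -5.90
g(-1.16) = 3.90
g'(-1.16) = -4.83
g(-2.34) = 4.51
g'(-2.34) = 1.53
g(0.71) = 1.14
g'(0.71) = 6.74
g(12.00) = 0.19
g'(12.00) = -6.30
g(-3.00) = 3.87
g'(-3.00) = 0.29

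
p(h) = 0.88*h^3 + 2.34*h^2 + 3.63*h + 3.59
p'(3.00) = 41.43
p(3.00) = 59.30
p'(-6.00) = 70.59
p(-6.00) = -124.03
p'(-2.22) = 6.25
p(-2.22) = -2.56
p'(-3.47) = 19.18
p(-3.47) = -17.60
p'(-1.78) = 3.66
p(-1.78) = -0.42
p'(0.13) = 4.28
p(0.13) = 4.10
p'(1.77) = 20.18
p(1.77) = 22.23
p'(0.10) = 4.12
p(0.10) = 3.98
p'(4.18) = 69.32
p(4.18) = 123.92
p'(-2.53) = 8.69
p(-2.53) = -4.87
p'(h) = 2.64*h^2 + 4.68*h + 3.63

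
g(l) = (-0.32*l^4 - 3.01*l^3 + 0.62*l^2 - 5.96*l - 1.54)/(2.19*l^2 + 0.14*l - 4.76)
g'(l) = (-4.38*l - 0.14)*(-0.32*l^4 - 3.01*l^3 + 0.62*l^2 - 5.96*l - 1.54)/(2.19*l^2 + 0.14*l - 4.76)^2 + (-1.28*l^3 - 9.03*l^2 + 1.24*l - 5.96)/(2.19*l^2 + 0.14*l - 4.76)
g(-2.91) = 5.40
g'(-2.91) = 1.02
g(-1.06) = -3.54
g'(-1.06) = 13.00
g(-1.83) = 11.35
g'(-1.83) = 25.34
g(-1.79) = 12.51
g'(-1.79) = 33.16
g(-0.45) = -0.35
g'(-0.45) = 2.03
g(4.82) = -11.23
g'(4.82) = -2.44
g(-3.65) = 4.94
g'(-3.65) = 0.41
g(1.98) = -9.55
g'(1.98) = 8.61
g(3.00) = -7.87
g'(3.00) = -0.88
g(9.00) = -24.72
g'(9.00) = -3.92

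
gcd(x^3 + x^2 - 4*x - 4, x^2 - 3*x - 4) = x + 1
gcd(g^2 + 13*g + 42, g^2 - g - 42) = g + 6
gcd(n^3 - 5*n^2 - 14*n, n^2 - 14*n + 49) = n - 7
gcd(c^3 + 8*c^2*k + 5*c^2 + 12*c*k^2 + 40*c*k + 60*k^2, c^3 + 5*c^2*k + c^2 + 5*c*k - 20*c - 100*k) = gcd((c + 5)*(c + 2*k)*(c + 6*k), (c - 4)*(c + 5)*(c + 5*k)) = c + 5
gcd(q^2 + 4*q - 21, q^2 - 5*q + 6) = q - 3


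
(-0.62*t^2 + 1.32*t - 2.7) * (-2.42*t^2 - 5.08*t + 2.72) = 1.5004*t^4 - 0.0448*t^3 - 1.858*t^2 + 17.3064*t - 7.344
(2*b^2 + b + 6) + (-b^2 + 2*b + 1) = b^2 + 3*b + 7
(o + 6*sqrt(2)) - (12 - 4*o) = 5*o - 12 + 6*sqrt(2)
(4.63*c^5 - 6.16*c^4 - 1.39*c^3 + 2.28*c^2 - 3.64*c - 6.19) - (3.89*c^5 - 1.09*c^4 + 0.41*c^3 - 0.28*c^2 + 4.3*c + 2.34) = 0.74*c^5 - 5.07*c^4 - 1.8*c^3 + 2.56*c^2 - 7.94*c - 8.53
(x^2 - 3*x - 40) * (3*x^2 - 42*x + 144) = 3*x^4 - 51*x^3 + 150*x^2 + 1248*x - 5760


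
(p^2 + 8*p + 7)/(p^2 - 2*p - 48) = (p^2 + 8*p + 7)/(p^2 - 2*p - 48)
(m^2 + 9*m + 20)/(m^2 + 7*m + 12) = (m + 5)/(m + 3)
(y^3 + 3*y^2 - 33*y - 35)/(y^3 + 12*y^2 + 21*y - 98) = (y^2 - 4*y - 5)/(y^2 + 5*y - 14)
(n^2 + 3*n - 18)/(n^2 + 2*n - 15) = (n + 6)/(n + 5)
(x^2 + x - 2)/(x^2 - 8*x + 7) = (x + 2)/(x - 7)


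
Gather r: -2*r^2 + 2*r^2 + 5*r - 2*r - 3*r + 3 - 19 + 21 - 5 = 0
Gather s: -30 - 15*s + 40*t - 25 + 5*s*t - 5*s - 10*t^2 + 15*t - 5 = s*(5*t - 20) - 10*t^2 + 55*t - 60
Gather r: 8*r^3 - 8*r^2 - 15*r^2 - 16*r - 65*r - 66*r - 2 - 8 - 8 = 8*r^3 - 23*r^2 - 147*r - 18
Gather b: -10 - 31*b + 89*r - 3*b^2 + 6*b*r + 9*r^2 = -3*b^2 + b*(6*r - 31) + 9*r^2 + 89*r - 10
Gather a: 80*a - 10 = 80*a - 10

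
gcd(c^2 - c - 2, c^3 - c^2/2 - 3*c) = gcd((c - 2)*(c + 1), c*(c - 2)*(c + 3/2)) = c - 2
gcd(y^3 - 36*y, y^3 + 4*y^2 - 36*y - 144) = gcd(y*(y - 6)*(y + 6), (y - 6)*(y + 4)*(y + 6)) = y^2 - 36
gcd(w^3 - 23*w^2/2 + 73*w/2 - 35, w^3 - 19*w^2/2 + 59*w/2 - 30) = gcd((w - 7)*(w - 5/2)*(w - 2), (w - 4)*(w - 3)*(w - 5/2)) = w - 5/2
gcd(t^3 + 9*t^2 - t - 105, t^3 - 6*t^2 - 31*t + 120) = t^2 + 2*t - 15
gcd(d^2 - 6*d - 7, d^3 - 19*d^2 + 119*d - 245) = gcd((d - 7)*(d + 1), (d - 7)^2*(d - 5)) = d - 7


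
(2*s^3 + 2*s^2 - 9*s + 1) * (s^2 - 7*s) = 2*s^5 - 12*s^4 - 23*s^3 + 64*s^2 - 7*s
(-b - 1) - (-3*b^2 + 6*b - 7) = 3*b^2 - 7*b + 6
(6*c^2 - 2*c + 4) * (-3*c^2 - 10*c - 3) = -18*c^4 - 54*c^3 - 10*c^2 - 34*c - 12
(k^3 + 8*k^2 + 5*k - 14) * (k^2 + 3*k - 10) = k^5 + 11*k^4 + 19*k^3 - 79*k^2 - 92*k + 140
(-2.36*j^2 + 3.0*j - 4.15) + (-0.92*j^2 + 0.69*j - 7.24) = -3.28*j^2 + 3.69*j - 11.39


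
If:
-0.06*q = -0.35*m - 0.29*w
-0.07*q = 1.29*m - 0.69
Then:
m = 0.406280667320903 - 0.199214916584887*w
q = 3.67124631992149*w + 2.36997055937193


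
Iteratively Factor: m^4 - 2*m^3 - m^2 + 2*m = (m - 2)*(m^3 - m) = (m - 2)*(m + 1)*(m^2 - m) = (m - 2)*(m - 1)*(m + 1)*(m)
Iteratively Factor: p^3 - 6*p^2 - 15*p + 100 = (p - 5)*(p^2 - p - 20) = (p - 5)^2*(p + 4)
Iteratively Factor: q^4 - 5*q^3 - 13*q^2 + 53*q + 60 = (q - 4)*(q^3 - q^2 - 17*q - 15) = (q - 4)*(q + 3)*(q^2 - 4*q - 5) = (q - 5)*(q - 4)*(q + 3)*(q + 1)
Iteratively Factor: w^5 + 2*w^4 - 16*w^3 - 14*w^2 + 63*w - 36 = (w - 3)*(w^4 + 5*w^3 - w^2 - 17*w + 12) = (w - 3)*(w + 3)*(w^3 + 2*w^2 - 7*w + 4) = (w - 3)*(w - 1)*(w + 3)*(w^2 + 3*w - 4) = (w - 3)*(w - 1)^2*(w + 3)*(w + 4)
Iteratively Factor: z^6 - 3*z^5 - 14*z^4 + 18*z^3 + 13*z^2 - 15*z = (z + 1)*(z^5 - 4*z^4 - 10*z^3 + 28*z^2 - 15*z) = z*(z + 1)*(z^4 - 4*z^3 - 10*z^2 + 28*z - 15) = z*(z - 1)*(z + 1)*(z^3 - 3*z^2 - 13*z + 15) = z*(z - 1)*(z + 1)*(z + 3)*(z^2 - 6*z + 5) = z*(z - 5)*(z - 1)*(z + 1)*(z + 3)*(z - 1)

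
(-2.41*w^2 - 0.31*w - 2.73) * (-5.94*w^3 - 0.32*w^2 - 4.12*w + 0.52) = 14.3154*w^5 + 2.6126*w^4 + 26.2446*w^3 + 0.8976*w^2 + 11.0864*w - 1.4196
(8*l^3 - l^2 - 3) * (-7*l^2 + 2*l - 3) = -56*l^5 + 23*l^4 - 26*l^3 + 24*l^2 - 6*l + 9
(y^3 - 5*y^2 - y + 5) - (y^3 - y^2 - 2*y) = -4*y^2 + y + 5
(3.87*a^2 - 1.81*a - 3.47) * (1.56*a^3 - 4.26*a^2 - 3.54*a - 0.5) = 6.0372*a^5 - 19.3098*a^4 - 11.4024*a^3 + 19.2546*a^2 + 13.1888*a + 1.735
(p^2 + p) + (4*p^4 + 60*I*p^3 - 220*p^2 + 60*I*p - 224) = 4*p^4 + 60*I*p^3 - 219*p^2 + p + 60*I*p - 224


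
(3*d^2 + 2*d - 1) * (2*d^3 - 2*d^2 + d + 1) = 6*d^5 - 2*d^4 - 3*d^3 + 7*d^2 + d - 1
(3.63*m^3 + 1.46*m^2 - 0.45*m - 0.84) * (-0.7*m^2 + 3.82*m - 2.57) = -2.541*m^5 + 12.8446*m^4 - 3.4369*m^3 - 4.8832*m^2 - 2.0523*m + 2.1588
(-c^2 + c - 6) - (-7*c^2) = 6*c^2 + c - 6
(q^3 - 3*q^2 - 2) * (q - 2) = q^4 - 5*q^3 + 6*q^2 - 2*q + 4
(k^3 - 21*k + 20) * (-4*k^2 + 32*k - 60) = -4*k^5 + 32*k^4 + 24*k^3 - 752*k^2 + 1900*k - 1200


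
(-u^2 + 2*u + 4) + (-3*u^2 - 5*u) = -4*u^2 - 3*u + 4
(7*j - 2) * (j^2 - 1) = 7*j^3 - 2*j^2 - 7*j + 2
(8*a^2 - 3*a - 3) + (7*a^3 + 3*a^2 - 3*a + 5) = 7*a^3 + 11*a^2 - 6*a + 2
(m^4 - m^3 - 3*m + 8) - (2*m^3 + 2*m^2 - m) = m^4 - 3*m^3 - 2*m^2 - 2*m + 8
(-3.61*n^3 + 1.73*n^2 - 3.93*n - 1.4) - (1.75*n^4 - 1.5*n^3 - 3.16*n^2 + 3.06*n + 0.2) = -1.75*n^4 - 2.11*n^3 + 4.89*n^2 - 6.99*n - 1.6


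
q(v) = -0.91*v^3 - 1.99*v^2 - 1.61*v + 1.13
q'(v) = -2.73*v^2 - 3.98*v - 1.61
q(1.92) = -15.74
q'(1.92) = -19.32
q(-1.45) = 2.05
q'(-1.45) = -1.58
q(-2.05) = 3.91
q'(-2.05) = -4.92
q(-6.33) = 162.39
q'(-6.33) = -85.80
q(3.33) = -59.90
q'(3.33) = -45.14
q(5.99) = -275.49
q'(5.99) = -123.40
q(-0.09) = 1.26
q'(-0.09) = -1.27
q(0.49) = -0.24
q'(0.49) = -4.22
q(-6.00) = 135.71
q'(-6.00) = -76.01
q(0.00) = 1.13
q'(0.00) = -1.61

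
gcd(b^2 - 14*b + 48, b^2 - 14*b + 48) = b^2 - 14*b + 48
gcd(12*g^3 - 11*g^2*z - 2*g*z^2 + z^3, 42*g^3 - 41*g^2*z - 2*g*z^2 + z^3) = -g + z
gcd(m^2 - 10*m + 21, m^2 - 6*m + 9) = m - 3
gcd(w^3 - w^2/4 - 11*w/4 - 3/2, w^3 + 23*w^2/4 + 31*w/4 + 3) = w^2 + 7*w/4 + 3/4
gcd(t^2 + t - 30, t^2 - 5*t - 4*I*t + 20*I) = t - 5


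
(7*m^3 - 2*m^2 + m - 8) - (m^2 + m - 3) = 7*m^3 - 3*m^2 - 5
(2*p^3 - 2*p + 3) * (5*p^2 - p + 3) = 10*p^5 - 2*p^4 - 4*p^3 + 17*p^2 - 9*p + 9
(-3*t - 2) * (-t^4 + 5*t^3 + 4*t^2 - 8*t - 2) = 3*t^5 - 13*t^4 - 22*t^3 + 16*t^2 + 22*t + 4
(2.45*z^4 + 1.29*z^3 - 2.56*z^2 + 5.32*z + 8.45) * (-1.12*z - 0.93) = -2.744*z^5 - 3.7233*z^4 + 1.6675*z^3 - 3.5776*z^2 - 14.4116*z - 7.8585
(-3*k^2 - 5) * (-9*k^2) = 27*k^4 + 45*k^2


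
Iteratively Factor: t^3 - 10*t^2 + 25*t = (t - 5)*(t^2 - 5*t) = (t - 5)^2*(t)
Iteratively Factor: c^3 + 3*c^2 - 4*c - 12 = (c + 2)*(c^2 + c - 6) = (c - 2)*(c + 2)*(c + 3)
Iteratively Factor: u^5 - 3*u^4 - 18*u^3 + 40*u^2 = (u + 4)*(u^4 - 7*u^3 + 10*u^2) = (u - 2)*(u + 4)*(u^3 - 5*u^2) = u*(u - 2)*(u + 4)*(u^2 - 5*u) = u^2*(u - 2)*(u + 4)*(u - 5)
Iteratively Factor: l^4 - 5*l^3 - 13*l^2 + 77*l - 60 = (l + 4)*(l^3 - 9*l^2 + 23*l - 15) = (l - 3)*(l + 4)*(l^2 - 6*l + 5) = (l - 3)*(l - 1)*(l + 4)*(l - 5)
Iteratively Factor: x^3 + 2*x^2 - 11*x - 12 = (x - 3)*(x^2 + 5*x + 4) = (x - 3)*(x + 1)*(x + 4)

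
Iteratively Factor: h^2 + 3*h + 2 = (h + 1)*(h + 2)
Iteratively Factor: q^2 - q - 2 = (q + 1)*(q - 2)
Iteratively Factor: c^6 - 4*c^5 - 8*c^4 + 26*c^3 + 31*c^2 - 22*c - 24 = (c - 1)*(c^5 - 3*c^4 - 11*c^3 + 15*c^2 + 46*c + 24) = (c - 4)*(c - 1)*(c^4 + c^3 - 7*c^2 - 13*c - 6) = (c - 4)*(c - 1)*(c + 1)*(c^3 - 7*c - 6) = (c - 4)*(c - 1)*(c + 1)^2*(c^2 - c - 6) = (c - 4)*(c - 1)*(c + 1)^2*(c + 2)*(c - 3)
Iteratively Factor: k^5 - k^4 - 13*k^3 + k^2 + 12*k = (k + 1)*(k^4 - 2*k^3 - 11*k^2 + 12*k) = (k - 4)*(k + 1)*(k^3 + 2*k^2 - 3*k) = (k - 4)*(k + 1)*(k + 3)*(k^2 - k) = k*(k - 4)*(k + 1)*(k + 3)*(k - 1)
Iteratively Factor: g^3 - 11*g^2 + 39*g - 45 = (g - 3)*(g^2 - 8*g + 15) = (g - 5)*(g - 3)*(g - 3)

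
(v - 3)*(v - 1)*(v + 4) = v^3 - 13*v + 12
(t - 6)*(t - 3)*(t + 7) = t^3 - 2*t^2 - 45*t + 126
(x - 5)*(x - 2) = x^2 - 7*x + 10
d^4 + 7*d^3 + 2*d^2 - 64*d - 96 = (d - 3)*(d + 2)*(d + 4)^2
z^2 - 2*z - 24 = (z - 6)*(z + 4)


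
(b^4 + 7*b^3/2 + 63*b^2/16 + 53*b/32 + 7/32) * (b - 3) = b^5 + b^4/2 - 105*b^3/16 - 325*b^2/32 - 19*b/4 - 21/32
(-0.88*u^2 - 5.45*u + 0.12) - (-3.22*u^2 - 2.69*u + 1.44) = 2.34*u^2 - 2.76*u - 1.32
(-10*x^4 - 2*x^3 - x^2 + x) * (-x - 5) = 10*x^5 + 52*x^4 + 11*x^3 + 4*x^2 - 5*x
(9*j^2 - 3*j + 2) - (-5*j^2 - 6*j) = 14*j^2 + 3*j + 2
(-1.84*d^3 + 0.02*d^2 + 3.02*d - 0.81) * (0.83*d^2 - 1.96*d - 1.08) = -1.5272*d^5 + 3.623*d^4 + 4.4546*d^3 - 6.6131*d^2 - 1.674*d + 0.8748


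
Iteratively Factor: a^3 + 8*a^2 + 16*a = (a + 4)*(a^2 + 4*a) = (a + 4)^2*(a)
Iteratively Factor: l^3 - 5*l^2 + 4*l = (l)*(l^2 - 5*l + 4) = l*(l - 1)*(l - 4)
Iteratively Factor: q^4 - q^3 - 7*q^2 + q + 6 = (q + 2)*(q^3 - 3*q^2 - q + 3) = (q + 1)*(q + 2)*(q^2 - 4*q + 3) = (q - 3)*(q + 1)*(q + 2)*(q - 1)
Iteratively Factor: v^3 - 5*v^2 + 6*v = (v - 3)*(v^2 - 2*v) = v*(v - 3)*(v - 2)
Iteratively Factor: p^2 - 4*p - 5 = (p + 1)*(p - 5)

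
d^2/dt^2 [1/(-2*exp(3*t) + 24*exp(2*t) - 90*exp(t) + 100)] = 3*(-3*exp(3*t) + 14*exp(2*t) - 7*exp(t) - 30)*exp(t)/(2*(exp(7*t) - 26*exp(6*t) + 282*exp(5*t) - 1648*exp(4*t) + 5585*exp(3*t) - 10950*exp(2*t) + 11500*exp(t) - 5000))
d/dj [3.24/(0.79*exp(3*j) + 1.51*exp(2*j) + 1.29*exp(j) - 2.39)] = (-7.6788*exp(2*j) - 9.7848*exp(j) - 4.1796)*exp(j)/(0.79*exp(3*j) + 1.51*exp(2*j) + 1.29*exp(j) - 2.39)^2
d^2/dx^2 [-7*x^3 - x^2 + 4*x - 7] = -42*x - 2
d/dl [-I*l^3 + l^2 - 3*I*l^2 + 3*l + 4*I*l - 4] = -3*I*l^2 + l*(2 - 6*I) + 3 + 4*I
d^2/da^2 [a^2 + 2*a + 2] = 2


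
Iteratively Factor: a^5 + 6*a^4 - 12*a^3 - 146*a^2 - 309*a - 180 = (a + 1)*(a^4 + 5*a^3 - 17*a^2 - 129*a - 180) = (a + 1)*(a + 3)*(a^3 + 2*a^2 - 23*a - 60) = (a + 1)*(a + 3)*(a + 4)*(a^2 - 2*a - 15) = (a + 1)*(a + 3)^2*(a + 4)*(a - 5)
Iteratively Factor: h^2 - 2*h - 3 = (h + 1)*(h - 3)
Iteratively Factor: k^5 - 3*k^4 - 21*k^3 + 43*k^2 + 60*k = (k - 3)*(k^4 - 21*k^2 - 20*k) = k*(k - 3)*(k^3 - 21*k - 20) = k*(k - 5)*(k - 3)*(k^2 + 5*k + 4) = k*(k - 5)*(k - 3)*(k + 1)*(k + 4)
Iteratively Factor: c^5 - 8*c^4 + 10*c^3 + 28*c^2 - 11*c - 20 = (c + 1)*(c^4 - 9*c^3 + 19*c^2 + 9*c - 20) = (c - 5)*(c + 1)*(c^3 - 4*c^2 - c + 4) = (c - 5)*(c - 4)*(c + 1)*(c^2 - 1) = (c - 5)*(c - 4)*(c + 1)^2*(c - 1)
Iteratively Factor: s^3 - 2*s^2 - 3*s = (s)*(s^2 - 2*s - 3) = s*(s + 1)*(s - 3)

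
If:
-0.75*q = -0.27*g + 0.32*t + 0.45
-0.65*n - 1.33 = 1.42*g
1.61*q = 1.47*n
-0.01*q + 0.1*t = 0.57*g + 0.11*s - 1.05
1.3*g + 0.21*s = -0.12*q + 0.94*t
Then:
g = -0.10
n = -1.83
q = -1.67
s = 12.42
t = 2.42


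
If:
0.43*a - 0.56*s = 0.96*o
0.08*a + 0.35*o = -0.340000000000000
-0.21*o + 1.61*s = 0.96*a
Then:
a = -3.02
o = -0.28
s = -1.84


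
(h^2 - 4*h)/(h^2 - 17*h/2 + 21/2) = 2*h*(h - 4)/(2*h^2 - 17*h + 21)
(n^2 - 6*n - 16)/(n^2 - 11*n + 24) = (n + 2)/(n - 3)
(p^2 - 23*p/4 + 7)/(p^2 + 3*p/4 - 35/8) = 2*(p - 4)/(2*p + 5)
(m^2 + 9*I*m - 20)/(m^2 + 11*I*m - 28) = (m + 5*I)/(m + 7*I)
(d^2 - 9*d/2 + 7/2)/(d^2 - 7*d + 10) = (2*d^2 - 9*d + 7)/(2*(d^2 - 7*d + 10))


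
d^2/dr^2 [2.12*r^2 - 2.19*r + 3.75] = 4.24000000000000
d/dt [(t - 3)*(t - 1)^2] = (t - 1)*(3*t - 7)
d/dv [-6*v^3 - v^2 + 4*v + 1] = -18*v^2 - 2*v + 4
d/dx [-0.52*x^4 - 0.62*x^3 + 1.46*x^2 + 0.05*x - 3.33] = -2.08*x^3 - 1.86*x^2 + 2.92*x + 0.05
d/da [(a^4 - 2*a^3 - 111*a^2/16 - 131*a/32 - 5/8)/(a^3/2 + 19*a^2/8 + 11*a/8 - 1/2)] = (128*a^6 + 1216*a^5 + 728*a^4 - 872*a^3 + 1055*a^2 + 2536*a + 744)/(4*(16*a^6 + 152*a^5 + 449*a^4 + 386*a^3 - 31*a^2 - 88*a + 16))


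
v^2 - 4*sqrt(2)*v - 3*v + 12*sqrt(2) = (v - 3)*(v - 4*sqrt(2))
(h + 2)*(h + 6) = h^2 + 8*h + 12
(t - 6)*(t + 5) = t^2 - t - 30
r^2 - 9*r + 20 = (r - 5)*(r - 4)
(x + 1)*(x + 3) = x^2 + 4*x + 3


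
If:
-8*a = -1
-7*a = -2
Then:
No Solution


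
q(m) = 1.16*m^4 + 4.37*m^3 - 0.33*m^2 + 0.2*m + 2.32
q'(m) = 4.64*m^3 + 13.11*m^2 - 0.66*m + 0.2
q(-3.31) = -21.19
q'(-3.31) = -22.25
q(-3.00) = -25.28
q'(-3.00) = -5.11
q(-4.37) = 53.49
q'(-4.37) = -133.78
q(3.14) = 247.75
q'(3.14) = 271.04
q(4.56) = 912.28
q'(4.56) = 709.75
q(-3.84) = 1.46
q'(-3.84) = -66.68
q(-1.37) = -5.72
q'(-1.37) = 13.78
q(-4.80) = 126.25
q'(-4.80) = -207.72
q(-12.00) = 16454.80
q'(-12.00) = -6121.96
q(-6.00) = 548.68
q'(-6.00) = -526.12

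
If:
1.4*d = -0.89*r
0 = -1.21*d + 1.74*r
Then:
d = 0.00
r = 0.00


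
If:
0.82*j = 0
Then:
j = 0.00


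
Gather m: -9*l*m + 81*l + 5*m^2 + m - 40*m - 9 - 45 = 81*l + 5*m^2 + m*(-9*l - 39) - 54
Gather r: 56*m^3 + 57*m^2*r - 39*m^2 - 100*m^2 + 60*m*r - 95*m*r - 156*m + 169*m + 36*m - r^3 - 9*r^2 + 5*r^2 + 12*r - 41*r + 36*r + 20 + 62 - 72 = 56*m^3 - 139*m^2 + 49*m - r^3 - 4*r^2 + r*(57*m^2 - 35*m + 7) + 10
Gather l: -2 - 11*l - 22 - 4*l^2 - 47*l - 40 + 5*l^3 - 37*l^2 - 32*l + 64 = 5*l^3 - 41*l^2 - 90*l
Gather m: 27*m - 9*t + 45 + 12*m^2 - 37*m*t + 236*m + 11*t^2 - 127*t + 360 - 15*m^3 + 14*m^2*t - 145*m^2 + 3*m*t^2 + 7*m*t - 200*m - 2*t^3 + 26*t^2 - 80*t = -15*m^3 + m^2*(14*t - 133) + m*(3*t^2 - 30*t + 63) - 2*t^3 + 37*t^2 - 216*t + 405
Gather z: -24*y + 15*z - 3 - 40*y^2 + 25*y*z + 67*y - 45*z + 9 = -40*y^2 + 43*y + z*(25*y - 30) + 6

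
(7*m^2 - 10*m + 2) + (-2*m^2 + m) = 5*m^2 - 9*m + 2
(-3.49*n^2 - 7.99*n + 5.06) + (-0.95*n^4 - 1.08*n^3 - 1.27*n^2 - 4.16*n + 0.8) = -0.95*n^4 - 1.08*n^3 - 4.76*n^2 - 12.15*n + 5.86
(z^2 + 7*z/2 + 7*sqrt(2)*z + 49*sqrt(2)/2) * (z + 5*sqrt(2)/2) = z^3 + 7*z^2/2 + 19*sqrt(2)*z^2/2 + 35*z + 133*sqrt(2)*z/4 + 245/2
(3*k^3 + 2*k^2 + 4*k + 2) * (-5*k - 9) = -15*k^4 - 37*k^3 - 38*k^2 - 46*k - 18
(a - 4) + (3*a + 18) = 4*a + 14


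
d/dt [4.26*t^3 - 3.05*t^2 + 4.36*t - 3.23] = 12.78*t^2 - 6.1*t + 4.36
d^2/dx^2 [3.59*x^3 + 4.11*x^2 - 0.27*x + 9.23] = 21.54*x + 8.22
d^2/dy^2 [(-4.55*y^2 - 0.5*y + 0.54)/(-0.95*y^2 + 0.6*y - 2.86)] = (7.105427357601e-15*y^4 + 6.0895*y^3 - 77.0982*y^2 - 6.3042*y + 78.69592)/(0.857375*y^6 - 1.6245*y^5 + 8.76945*y^4 - 9.9972*y^3 + 26.40066*y^2 - 14.72328*y + 23.393656)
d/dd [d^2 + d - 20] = 2*d + 1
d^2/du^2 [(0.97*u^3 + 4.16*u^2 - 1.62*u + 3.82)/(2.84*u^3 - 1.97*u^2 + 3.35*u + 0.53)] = (77.959704*u^6 - 133.769112*u^5 + 169.118592*u^4 - 332.660736*u^3 + 372.666342*u^2 - 194.273538*u + 101.806532)/(22.906304*u^9 - 47.667696*u^8 + 114.124548*u^7 - 107.276549*u^6 + 116.827281*u^5 - 29.899824*u^4 + 19.002233*u^3 + 16.183656*u^2 + 2.823045*u + 0.148877)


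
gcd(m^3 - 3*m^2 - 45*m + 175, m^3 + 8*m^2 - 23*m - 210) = m^2 + 2*m - 35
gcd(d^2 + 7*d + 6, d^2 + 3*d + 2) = d + 1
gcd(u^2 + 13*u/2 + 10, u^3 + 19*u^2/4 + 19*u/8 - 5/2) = u + 4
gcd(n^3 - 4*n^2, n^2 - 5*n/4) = n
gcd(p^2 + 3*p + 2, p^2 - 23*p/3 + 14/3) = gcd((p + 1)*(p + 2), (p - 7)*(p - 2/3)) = 1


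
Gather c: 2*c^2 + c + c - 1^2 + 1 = 2*c^2 + 2*c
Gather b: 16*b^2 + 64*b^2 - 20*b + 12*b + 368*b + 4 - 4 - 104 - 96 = 80*b^2 + 360*b - 200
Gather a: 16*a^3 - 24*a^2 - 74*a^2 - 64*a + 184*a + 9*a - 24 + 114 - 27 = 16*a^3 - 98*a^2 + 129*a + 63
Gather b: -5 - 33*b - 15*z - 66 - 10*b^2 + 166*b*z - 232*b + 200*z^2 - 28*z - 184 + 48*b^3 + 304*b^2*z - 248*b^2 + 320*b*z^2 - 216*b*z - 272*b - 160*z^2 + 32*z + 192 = 48*b^3 + b^2*(304*z - 258) + b*(320*z^2 - 50*z - 537) + 40*z^2 - 11*z - 63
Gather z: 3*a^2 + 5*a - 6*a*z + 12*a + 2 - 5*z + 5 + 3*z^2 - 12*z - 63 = 3*a^2 + 17*a + 3*z^2 + z*(-6*a - 17) - 56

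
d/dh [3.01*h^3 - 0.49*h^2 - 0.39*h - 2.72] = 9.03*h^2 - 0.98*h - 0.39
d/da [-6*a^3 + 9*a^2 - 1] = 18*a*(1 - a)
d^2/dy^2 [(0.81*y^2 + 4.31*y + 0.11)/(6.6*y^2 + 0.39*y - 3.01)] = (371.31732*y^3 + 125.29836*y^2 + 515.4336*y + 29.200362)/(287.496*y^6 + 50.9652*y^5 - 390.33522*y^4 - 46.427121*y^3 + 178.016517*y^2 + 10.600317*y - 27.270901)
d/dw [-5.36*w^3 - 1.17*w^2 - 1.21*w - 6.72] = -16.08*w^2 - 2.34*w - 1.21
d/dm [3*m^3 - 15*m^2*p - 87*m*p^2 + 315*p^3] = 9*m^2 - 30*m*p - 87*p^2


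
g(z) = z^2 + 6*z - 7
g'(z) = 2*z + 6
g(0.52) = -3.61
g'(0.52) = 7.04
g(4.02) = 33.28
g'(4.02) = 14.04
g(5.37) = 54.06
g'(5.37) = 16.74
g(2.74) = 16.95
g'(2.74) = 11.48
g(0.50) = -3.75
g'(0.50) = 7.00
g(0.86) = -1.10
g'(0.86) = 7.72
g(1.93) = 8.30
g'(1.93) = 9.86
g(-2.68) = -15.90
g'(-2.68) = 0.64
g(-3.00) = -16.00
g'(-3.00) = 0.00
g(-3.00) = -16.00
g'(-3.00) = 0.00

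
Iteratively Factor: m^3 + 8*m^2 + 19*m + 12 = (m + 1)*(m^2 + 7*m + 12) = (m + 1)*(m + 4)*(m + 3)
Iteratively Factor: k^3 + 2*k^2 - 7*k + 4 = (k + 4)*(k^2 - 2*k + 1) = (k - 1)*(k + 4)*(k - 1)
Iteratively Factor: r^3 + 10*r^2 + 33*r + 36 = (r + 3)*(r^2 + 7*r + 12) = (r + 3)*(r + 4)*(r + 3)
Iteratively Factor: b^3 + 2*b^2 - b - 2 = (b + 1)*(b^2 + b - 2) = (b + 1)*(b + 2)*(b - 1)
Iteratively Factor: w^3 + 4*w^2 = (w)*(w^2 + 4*w) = w*(w + 4)*(w)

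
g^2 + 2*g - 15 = (g - 3)*(g + 5)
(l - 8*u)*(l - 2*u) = l^2 - 10*l*u + 16*u^2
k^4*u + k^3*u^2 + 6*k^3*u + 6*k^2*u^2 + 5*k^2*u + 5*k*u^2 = k*(k + 5)*(k + u)*(k*u + u)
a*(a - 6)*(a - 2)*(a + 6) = a^4 - 2*a^3 - 36*a^2 + 72*a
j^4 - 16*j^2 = j^2*(j - 4)*(j + 4)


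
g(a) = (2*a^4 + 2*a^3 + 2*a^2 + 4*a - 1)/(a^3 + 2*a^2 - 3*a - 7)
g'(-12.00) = 1.90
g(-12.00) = -27.11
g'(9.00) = 1.87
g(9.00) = 17.24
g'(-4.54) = 0.66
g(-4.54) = -14.97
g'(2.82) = -1.54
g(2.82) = 8.64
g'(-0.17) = -0.68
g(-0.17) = 0.25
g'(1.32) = -12.54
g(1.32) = -3.56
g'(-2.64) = -5.16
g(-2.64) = -17.72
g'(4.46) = 1.33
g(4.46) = 9.48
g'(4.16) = 1.19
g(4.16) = 9.10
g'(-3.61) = -0.87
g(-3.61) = -14.94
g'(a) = (-3*a^2 - 4*a + 3)*(2*a^4 + 2*a^3 + 2*a^2 + 4*a - 1)/(a^3 + 2*a^2 - 3*a - 7)^2 + (8*a^3 + 6*a^2 + 4*a + 4)/(a^3 + 2*a^2 - 3*a - 7) = (2*a^6 + 8*a^5 - 16*a^4 - 76*a^3 - 53*a^2 - 24*a - 31)/(a^6 + 4*a^5 - 2*a^4 - 26*a^3 - 19*a^2 + 42*a + 49)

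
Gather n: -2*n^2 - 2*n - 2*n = -2*n^2 - 4*n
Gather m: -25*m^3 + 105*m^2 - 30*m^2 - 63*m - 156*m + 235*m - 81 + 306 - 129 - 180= -25*m^3 + 75*m^2 + 16*m - 84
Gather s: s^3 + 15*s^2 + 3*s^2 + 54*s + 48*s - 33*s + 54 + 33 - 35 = s^3 + 18*s^2 + 69*s + 52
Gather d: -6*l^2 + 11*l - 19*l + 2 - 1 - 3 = -6*l^2 - 8*l - 2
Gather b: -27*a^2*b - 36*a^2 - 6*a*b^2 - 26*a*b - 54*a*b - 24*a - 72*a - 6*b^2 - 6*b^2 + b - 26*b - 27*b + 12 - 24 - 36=-36*a^2 - 96*a + b^2*(-6*a - 12) + b*(-27*a^2 - 80*a - 52) - 48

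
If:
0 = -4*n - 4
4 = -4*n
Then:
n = -1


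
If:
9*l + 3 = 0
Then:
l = -1/3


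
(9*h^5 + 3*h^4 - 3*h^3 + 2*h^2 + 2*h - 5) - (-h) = 9*h^5 + 3*h^4 - 3*h^3 + 2*h^2 + 3*h - 5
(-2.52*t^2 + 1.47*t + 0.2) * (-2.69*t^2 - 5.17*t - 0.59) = 6.7788*t^4 + 9.0741*t^3 - 6.6511*t^2 - 1.9013*t - 0.118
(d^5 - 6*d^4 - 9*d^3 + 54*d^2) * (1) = d^5 - 6*d^4 - 9*d^3 + 54*d^2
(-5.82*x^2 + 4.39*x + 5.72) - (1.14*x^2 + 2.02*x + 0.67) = -6.96*x^2 + 2.37*x + 5.05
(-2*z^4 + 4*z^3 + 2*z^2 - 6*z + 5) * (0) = 0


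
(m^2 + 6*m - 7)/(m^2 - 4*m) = (m^2 + 6*m - 7)/(m*(m - 4))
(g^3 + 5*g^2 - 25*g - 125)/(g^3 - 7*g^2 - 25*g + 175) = (g + 5)/(g - 7)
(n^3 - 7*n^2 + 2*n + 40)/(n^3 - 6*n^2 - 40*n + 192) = (n^2 - 3*n - 10)/(n^2 - 2*n - 48)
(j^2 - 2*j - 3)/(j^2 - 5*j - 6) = (j - 3)/(j - 6)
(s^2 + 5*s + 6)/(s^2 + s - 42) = (s^2 + 5*s + 6)/(s^2 + s - 42)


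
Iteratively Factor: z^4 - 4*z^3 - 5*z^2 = (z)*(z^3 - 4*z^2 - 5*z) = z*(z + 1)*(z^2 - 5*z) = z*(z - 5)*(z + 1)*(z)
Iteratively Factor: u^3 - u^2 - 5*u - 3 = (u + 1)*(u^2 - 2*u - 3) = (u + 1)^2*(u - 3)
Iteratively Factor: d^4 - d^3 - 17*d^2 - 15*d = (d + 1)*(d^3 - 2*d^2 - 15*d) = (d - 5)*(d + 1)*(d^2 + 3*d) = d*(d - 5)*(d + 1)*(d + 3)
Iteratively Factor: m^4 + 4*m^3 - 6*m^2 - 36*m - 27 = (m + 1)*(m^3 + 3*m^2 - 9*m - 27) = (m + 1)*(m + 3)*(m^2 - 9) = (m - 3)*(m + 1)*(m + 3)*(m + 3)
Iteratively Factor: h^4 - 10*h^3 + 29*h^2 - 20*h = (h - 1)*(h^3 - 9*h^2 + 20*h) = (h - 5)*(h - 1)*(h^2 - 4*h) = h*(h - 5)*(h - 1)*(h - 4)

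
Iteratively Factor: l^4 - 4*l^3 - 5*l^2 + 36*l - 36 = (l - 2)*(l^3 - 2*l^2 - 9*l + 18) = (l - 2)^2*(l^2 - 9) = (l - 2)^2*(l + 3)*(l - 3)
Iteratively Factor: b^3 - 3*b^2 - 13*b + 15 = (b - 5)*(b^2 + 2*b - 3) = (b - 5)*(b - 1)*(b + 3)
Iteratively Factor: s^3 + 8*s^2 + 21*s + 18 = (s + 2)*(s^2 + 6*s + 9) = (s + 2)*(s + 3)*(s + 3)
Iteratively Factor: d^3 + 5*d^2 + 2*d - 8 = (d + 4)*(d^2 + d - 2) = (d - 1)*(d + 4)*(d + 2)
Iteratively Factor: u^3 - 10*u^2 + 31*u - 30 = (u - 5)*(u^2 - 5*u + 6) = (u - 5)*(u - 2)*(u - 3)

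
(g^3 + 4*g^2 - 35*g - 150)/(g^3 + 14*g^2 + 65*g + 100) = (g - 6)/(g + 4)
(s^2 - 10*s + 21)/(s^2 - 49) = (s - 3)/(s + 7)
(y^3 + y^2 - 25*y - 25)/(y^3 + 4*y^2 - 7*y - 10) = (y - 5)/(y - 2)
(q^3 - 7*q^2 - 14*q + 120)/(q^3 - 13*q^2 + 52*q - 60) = (q + 4)/(q - 2)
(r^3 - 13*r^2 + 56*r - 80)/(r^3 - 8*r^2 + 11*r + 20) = (r - 4)/(r + 1)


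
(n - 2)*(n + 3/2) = n^2 - n/2 - 3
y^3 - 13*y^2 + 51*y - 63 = (y - 7)*(y - 3)^2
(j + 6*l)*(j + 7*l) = j^2 + 13*j*l + 42*l^2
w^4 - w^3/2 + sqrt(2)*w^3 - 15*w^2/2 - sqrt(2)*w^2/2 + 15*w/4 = w*(w - 1/2)*(w - 3*sqrt(2)/2)*(w + 5*sqrt(2)/2)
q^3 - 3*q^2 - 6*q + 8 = (q - 4)*(q - 1)*(q + 2)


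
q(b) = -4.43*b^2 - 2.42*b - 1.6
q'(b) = -8.86*b - 2.42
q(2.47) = -34.60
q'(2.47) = -24.30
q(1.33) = -12.65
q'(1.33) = -14.20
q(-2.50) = -23.24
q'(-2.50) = 19.73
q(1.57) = -16.32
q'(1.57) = -16.33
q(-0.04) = -1.51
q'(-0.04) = -2.07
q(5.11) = -129.64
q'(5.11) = -47.69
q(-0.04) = -1.51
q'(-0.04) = -2.07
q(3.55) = -66.02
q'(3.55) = -33.87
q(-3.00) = -34.21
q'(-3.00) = 24.16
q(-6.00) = -146.56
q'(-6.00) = 50.74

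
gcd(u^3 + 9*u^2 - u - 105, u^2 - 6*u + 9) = u - 3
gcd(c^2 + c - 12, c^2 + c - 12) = c^2 + c - 12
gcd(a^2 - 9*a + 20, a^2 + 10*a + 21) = 1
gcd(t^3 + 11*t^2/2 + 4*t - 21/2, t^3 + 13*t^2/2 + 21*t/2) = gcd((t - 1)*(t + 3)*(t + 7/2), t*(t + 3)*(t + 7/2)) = t^2 + 13*t/2 + 21/2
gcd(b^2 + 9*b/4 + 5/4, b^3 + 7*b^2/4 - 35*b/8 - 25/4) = b + 5/4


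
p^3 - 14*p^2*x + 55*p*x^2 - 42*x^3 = (p - 7*x)*(p - 6*x)*(p - x)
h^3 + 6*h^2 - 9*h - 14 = (h - 2)*(h + 1)*(h + 7)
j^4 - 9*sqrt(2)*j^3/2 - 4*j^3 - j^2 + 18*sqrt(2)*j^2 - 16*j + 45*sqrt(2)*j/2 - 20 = (j - 5)*(j + 1)*(j - 4*sqrt(2))*(j - sqrt(2)/2)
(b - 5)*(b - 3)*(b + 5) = b^3 - 3*b^2 - 25*b + 75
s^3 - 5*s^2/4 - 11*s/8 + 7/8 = (s - 7/4)*(s - 1/2)*(s + 1)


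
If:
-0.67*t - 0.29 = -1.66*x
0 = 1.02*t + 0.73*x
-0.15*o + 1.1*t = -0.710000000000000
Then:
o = 4.02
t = -0.10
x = 0.14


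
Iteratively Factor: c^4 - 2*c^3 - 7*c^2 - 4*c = (c + 1)*(c^3 - 3*c^2 - 4*c) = c*(c + 1)*(c^2 - 3*c - 4) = c*(c - 4)*(c + 1)*(c + 1)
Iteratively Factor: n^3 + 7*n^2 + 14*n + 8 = (n + 1)*(n^2 + 6*n + 8) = (n + 1)*(n + 4)*(n + 2)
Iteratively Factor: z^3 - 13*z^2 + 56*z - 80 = (z - 5)*(z^2 - 8*z + 16) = (z - 5)*(z - 4)*(z - 4)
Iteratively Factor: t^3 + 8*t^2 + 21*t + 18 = (t + 3)*(t^2 + 5*t + 6) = (t + 2)*(t + 3)*(t + 3)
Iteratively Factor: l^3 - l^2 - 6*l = (l)*(l^2 - l - 6) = l*(l - 3)*(l + 2)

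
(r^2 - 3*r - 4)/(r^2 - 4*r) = (r + 1)/r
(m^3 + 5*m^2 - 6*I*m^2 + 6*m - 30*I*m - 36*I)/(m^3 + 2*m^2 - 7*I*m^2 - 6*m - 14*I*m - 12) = (m + 3)/(m - I)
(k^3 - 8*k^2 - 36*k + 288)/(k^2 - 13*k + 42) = (k^2 - 2*k - 48)/(k - 7)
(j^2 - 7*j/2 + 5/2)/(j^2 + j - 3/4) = 2*(2*j^2 - 7*j + 5)/(4*j^2 + 4*j - 3)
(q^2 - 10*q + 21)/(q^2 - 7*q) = (q - 3)/q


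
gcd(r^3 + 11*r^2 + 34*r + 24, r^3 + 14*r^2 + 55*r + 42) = r^2 + 7*r + 6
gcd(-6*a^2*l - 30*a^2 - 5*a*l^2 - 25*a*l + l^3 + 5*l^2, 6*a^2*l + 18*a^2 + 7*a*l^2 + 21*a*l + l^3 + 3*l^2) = a + l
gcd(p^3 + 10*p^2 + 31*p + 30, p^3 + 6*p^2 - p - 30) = p^2 + 8*p + 15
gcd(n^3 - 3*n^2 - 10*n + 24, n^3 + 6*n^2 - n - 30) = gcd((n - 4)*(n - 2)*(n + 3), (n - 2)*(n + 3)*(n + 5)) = n^2 + n - 6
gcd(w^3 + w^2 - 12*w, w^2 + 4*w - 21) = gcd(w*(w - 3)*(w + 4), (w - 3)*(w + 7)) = w - 3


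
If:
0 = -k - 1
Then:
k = -1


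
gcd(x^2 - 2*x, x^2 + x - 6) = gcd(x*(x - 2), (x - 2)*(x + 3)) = x - 2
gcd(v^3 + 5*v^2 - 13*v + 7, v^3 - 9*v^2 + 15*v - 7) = v^2 - 2*v + 1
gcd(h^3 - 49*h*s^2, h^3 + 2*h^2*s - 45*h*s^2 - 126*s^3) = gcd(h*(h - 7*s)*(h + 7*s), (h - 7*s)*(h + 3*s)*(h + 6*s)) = -h + 7*s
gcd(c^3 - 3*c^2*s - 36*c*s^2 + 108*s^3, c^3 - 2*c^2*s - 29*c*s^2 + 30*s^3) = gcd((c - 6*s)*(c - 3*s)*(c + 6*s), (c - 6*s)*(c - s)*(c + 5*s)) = -c + 6*s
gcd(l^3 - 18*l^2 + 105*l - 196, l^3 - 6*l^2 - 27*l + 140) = l^2 - 11*l + 28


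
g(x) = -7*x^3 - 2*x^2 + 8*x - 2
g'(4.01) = -345.72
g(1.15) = -6.09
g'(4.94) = -524.24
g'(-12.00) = -2968.00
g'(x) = -21*x^2 - 4*x + 8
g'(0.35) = 4.03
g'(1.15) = -24.37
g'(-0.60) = 2.84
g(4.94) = -855.16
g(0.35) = 0.25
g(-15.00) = 23053.00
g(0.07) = -1.45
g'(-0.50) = 4.75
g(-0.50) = -5.62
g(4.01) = -453.45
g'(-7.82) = -1244.92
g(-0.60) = -6.01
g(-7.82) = 3160.62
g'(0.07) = 7.62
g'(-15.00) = -4657.00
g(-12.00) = 11710.00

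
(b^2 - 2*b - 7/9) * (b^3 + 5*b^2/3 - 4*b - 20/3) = b^5 - b^4/3 - 73*b^3/9 + b^2/27 + 148*b/9 + 140/27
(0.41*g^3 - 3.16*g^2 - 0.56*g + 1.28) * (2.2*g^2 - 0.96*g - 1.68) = 0.902*g^5 - 7.3456*g^4 + 1.1128*g^3 + 8.6624*g^2 - 0.288*g - 2.1504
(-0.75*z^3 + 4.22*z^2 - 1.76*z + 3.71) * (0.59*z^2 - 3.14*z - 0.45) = -0.4425*z^5 + 4.8448*z^4 - 13.9517*z^3 + 5.8163*z^2 - 10.8574*z - 1.6695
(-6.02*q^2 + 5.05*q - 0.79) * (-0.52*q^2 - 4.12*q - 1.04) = 3.1304*q^4 + 22.1764*q^3 - 14.1344*q^2 - 1.9972*q + 0.8216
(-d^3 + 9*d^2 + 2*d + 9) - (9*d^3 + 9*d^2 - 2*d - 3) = -10*d^3 + 4*d + 12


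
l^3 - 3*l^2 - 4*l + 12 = (l - 3)*(l - 2)*(l + 2)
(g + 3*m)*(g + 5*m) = g^2 + 8*g*m + 15*m^2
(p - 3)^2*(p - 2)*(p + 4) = p^4 - 4*p^3 - 11*p^2 + 66*p - 72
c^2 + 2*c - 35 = (c - 5)*(c + 7)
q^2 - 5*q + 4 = (q - 4)*(q - 1)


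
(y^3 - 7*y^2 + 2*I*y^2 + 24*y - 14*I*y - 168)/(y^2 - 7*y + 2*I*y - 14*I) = (y^2 + 2*I*y + 24)/(y + 2*I)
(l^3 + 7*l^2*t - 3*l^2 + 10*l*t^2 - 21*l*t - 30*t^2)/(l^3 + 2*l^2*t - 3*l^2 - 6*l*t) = (l + 5*t)/l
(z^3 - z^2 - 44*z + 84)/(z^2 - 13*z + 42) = (z^2 + 5*z - 14)/(z - 7)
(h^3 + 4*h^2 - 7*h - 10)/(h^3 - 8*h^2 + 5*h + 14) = (h + 5)/(h - 7)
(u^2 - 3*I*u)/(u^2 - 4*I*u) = (u - 3*I)/(u - 4*I)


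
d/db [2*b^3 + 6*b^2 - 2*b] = 6*b^2 + 12*b - 2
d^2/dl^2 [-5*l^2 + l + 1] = -10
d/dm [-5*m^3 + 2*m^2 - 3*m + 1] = -15*m^2 + 4*m - 3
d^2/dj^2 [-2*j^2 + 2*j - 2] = -4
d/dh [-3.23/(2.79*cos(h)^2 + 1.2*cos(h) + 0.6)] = -(18.0234*cos(h) + 3.876)*sin(h)/(2.79*cos(h)^2 + 1.2*cos(h) + 0.6)^2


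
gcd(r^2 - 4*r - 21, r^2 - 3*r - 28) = r - 7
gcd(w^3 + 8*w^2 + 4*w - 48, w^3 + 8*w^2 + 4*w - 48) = w^3 + 8*w^2 + 4*w - 48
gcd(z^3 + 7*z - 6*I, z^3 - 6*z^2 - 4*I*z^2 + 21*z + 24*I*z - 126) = z + 3*I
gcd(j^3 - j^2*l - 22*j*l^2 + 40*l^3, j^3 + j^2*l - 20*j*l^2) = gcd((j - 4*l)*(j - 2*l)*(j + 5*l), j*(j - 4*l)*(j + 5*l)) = j^2 + j*l - 20*l^2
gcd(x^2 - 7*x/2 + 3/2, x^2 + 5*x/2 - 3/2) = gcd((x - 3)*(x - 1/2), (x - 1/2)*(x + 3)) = x - 1/2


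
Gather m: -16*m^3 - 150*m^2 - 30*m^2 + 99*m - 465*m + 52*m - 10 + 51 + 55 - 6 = -16*m^3 - 180*m^2 - 314*m + 90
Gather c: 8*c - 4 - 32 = 8*c - 36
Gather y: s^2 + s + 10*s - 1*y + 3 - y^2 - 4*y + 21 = s^2 + 11*s - y^2 - 5*y + 24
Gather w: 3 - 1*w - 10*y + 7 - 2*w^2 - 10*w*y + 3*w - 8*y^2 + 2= -2*w^2 + w*(2 - 10*y) - 8*y^2 - 10*y + 12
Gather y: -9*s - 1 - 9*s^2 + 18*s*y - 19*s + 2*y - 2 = -9*s^2 - 28*s + y*(18*s + 2) - 3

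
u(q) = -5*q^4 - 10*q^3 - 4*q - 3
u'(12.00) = -38884.00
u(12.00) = -121011.00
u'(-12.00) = 30236.00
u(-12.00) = -86355.00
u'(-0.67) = -11.45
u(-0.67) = 1.68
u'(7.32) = -9455.94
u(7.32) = -18309.88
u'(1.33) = -104.12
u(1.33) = -47.49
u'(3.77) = -1502.04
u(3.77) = -1563.94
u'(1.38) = -113.69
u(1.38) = -52.93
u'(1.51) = -141.26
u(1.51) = -69.46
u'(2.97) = -792.59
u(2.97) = -665.90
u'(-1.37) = -8.88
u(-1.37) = 10.58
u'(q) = -20*q^3 - 30*q^2 - 4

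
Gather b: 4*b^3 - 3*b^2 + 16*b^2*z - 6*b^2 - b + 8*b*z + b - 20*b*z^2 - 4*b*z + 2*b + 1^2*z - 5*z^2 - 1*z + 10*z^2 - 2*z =4*b^3 + b^2*(16*z - 9) + b*(-20*z^2 + 4*z + 2) + 5*z^2 - 2*z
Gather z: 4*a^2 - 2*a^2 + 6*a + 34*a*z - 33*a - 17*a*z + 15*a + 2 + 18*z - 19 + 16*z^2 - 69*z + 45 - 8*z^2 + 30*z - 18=2*a^2 - 12*a + 8*z^2 + z*(17*a - 21) + 10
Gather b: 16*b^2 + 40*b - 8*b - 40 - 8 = 16*b^2 + 32*b - 48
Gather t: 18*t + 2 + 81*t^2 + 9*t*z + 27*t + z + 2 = 81*t^2 + t*(9*z + 45) + z + 4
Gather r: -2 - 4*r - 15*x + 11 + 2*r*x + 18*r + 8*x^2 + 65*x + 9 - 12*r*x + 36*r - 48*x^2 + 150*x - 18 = r*(50 - 10*x) - 40*x^2 + 200*x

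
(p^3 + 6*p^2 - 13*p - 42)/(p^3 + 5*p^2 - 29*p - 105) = (p^2 - p - 6)/(p^2 - 2*p - 15)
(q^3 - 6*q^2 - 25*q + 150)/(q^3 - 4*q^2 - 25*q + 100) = (q - 6)/(q - 4)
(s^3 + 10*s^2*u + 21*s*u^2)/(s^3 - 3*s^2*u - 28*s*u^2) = (s^2 + 10*s*u + 21*u^2)/(s^2 - 3*s*u - 28*u^2)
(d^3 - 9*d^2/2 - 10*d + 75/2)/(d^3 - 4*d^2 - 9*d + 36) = (2*d^2 - 15*d + 25)/(2*(d^2 - 7*d + 12))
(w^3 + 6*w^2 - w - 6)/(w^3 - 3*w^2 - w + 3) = (w + 6)/(w - 3)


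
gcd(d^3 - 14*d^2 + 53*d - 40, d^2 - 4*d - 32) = d - 8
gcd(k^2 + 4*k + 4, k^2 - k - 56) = 1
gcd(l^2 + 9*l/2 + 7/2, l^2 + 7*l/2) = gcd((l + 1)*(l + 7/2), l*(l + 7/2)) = l + 7/2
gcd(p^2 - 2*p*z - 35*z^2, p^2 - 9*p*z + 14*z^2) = -p + 7*z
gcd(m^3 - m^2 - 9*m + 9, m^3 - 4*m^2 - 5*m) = 1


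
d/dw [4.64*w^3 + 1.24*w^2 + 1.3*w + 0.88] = 13.92*w^2 + 2.48*w + 1.3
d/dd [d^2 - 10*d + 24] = 2*d - 10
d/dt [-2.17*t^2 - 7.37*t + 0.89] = -4.34*t - 7.37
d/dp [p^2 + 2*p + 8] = 2*p + 2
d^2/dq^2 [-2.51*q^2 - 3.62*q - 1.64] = -5.02000000000000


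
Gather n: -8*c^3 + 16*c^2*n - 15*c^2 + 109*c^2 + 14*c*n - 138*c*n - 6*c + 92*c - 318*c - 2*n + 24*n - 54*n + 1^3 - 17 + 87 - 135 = -8*c^3 + 94*c^2 - 232*c + n*(16*c^2 - 124*c - 32) - 64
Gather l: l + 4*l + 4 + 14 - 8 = 5*l + 10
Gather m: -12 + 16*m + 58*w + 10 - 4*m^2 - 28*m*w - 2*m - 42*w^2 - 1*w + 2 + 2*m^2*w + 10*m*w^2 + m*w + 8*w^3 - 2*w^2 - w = m^2*(2*w - 4) + m*(10*w^2 - 27*w + 14) + 8*w^3 - 44*w^2 + 56*w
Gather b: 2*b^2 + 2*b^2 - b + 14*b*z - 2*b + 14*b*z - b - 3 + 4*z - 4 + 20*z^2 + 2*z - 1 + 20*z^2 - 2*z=4*b^2 + b*(28*z - 4) + 40*z^2 + 4*z - 8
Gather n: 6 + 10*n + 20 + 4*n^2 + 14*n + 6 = 4*n^2 + 24*n + 32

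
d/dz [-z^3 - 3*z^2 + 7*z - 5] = -3*z^2 - 6*z + 7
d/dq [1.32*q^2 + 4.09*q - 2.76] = 2.64*q + 4.09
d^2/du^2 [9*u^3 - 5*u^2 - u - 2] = 54*u - 10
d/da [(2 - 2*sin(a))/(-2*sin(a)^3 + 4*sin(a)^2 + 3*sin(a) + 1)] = 2*(-11*sin(a) + sin(3*a) - 5*cos(2*a) + 1)*cos(a)/(-2*sin(a)^3 + 4*sin(a)^2 + 3*sin(a) + 1)^2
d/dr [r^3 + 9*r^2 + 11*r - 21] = 3*r^2 + 18*r + 11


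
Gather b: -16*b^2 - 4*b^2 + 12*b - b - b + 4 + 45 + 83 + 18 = -20*b^2 + 10*b + 150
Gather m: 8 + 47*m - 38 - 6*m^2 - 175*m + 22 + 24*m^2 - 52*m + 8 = 18*m^2 - 180*m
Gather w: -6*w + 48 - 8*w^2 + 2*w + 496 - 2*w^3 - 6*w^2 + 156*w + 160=-2*w^3 - 14*w^2 + 152*w + 704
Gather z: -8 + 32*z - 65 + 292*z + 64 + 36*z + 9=360*z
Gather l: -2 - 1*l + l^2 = l^2 - l - 2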